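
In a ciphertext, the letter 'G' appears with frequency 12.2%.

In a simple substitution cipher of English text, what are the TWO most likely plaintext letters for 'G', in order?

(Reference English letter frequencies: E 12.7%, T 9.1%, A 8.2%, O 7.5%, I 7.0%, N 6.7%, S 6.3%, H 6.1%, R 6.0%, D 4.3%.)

Step 1: Observed frequency of 'G' is 12.2%.
Step 2: Compute distances to each reference frequency and sort:
  E (12.7%): difference = 0.5% <-- BEST
  T (9.1%): difference = 3.1% <-- RUNNER-UP
  A (8.2%): difference = 4.0%
  O (7.5%): difference = 4.7%
  I (7.0%): difference = 5.2%
Step 3: Most likely is 'E' (12.7%, diff 0.5%); second most likely is 'T' (9.1%, diff 3.1%).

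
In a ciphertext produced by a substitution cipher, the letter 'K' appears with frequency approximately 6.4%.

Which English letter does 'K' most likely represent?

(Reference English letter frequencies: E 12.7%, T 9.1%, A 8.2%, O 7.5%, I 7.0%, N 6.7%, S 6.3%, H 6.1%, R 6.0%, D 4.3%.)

Step 1: The observed frequency is 6.4%.
Step 2: Compare with English frequencies:
  E: 12.7% (difference: 6.3%)
  T: 9.1% (difference: 2.7%)
  A: 8.2% (difference: 1.8%)
  O: 7.5% (difference: 1.1%)
  I: 7.0% (difference: 0.6%)
  N: 6.7% (difference: 0.3%)
  S: 6.3% (difference: 0.1%) <-- closest
  H: 6.1% (difference: 0.3%)
  R: 6.0% (difference: 0.4%)
  D: 4.3% (difference: 2.1%)
Step 3: 'K' most likely represents 'S' (frequency 6.3%).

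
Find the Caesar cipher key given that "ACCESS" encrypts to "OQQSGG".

Step 1: Compare first letters: A (position 0) -> O (position 14).
Step 2: Shift = (14 - 0) mod 26 = 14.
The shift value is 14.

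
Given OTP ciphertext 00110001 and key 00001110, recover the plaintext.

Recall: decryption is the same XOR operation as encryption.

Step 1: XOR ciphertext with key:
  Ciphertext: 00110001
  Key:        00001110
  XOR:        00111111
Step 2: Plaintext = 00111111 = 63 in decimal.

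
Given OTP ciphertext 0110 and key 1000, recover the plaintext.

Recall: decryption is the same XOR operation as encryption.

Step 1: XOR ciphertext with key:
  Ciphertext: 0110
  Key:        1000
  XOR:        1110
Step 2: Plaintext = 1110 = 14 in decimal.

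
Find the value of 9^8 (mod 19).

Step 1: Compute 9^8 mod 19 step by step, reducing modulo 19 at each step.
  9^1 mod 19 = 9
  9^2 mod 19 = (9 * 9) mod 19 = 5
  9^3 mod 19 = (5 * 9) mod 19 = 7
  9^4 mod 19 = (7 * 9) mod 19 = 6
  9^5 mod 19 = (6 * 9) mod 19 = 16
  9^6 mod 19 = (16 * 9) mod 19 = 11
  9^7 mod 19 = (11 * 9) mod 19 = 4
  9^8 mod 19 = (4 * 9) mod 19 = 17
Step 2: Result = 17.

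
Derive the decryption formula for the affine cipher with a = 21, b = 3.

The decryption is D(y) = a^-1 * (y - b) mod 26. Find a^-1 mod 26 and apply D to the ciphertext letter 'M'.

Step 1: Find a^-1, the modular inverse of 21 mod 26.
Step 2: We need 21 * a^-1 = 1 (mod 26).
Step 3: 21 * 5 = 105 = 4 * 26 + 1, so a^-1 = 5.
Step 4: D(y) = 5(y - 3) mod 26.
Step 5: Apply to 'M' (y = 12): D(12) = 5 * (12 - 3) mod 26 = 5 * 9 mod 26 = 19 -> 'T'.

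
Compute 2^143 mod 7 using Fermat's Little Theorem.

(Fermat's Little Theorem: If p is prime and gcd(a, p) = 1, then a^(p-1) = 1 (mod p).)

Step 1: Since 7 is prime, by Fermat's Little Theorem: 2^6 = 1 (mod 7).
Step 2: Reduce exponent: 143 mod 6 = 5.
Step 3: So 2^143 = 2^5 (mod 7).
Step 4: 2^5 mod 7 = 4.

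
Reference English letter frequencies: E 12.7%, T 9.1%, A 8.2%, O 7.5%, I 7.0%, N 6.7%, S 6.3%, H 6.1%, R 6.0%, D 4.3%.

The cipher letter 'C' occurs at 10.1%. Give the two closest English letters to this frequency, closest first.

Step 1: Observed frequency of 'C' is 10.1%.
Step 2: Compute distances to each reference frequency and sort:
  T (9.1%): difference = 1.0% <-- BEST
  A (8.2%): difference = 1.9% <-- RUNNER-UP
  E (12.7%): difference = 2.6%
  O (7.5%): difference = 2.6%
  I (7.0%): difference = 3.1%
Step 3: Most likely is 'T' (9.1%, diff 1.0%); second most likely is 'A' (8.2%, diff 1.9%).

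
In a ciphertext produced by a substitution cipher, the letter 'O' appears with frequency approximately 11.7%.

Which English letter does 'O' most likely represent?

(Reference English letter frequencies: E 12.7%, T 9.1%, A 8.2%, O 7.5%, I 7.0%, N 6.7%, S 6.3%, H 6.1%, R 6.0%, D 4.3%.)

Step 1: The observed frequency is 11.7%.
Step 2: Compare with English frequencies:
  E: 12.7% (difference: 1.0%) <-- closest
  T: 9.1% (difference: 2.6%)
  A: 8.2% (difference: 3.5%)
  O: 7.5% (difference: 4.2%)
  I: 7.0% (difference: 4.7%)
  N: 6.7% (difference: 5.0%)
  S: 6.3% (difference: 5.4%)
  H: 6.1% (difference: 5.6%)
  R: 6.0% (difference: 5.7%)
  D: 4.3% (difference: 7.4%)
Step 3: 'O' most likely represents 'E' (frequency 12.7%).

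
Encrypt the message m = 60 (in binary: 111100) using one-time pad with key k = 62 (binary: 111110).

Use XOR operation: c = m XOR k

Step 1: Write out the XOR operation bit by bit:
  Message: 111100
  Key:     111110
  XOR:     000010
Step 2: Convert to decimal: 000010 = 2.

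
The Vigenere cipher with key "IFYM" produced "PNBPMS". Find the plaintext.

Step 1: Extend key: IFYMIF
Step 2: Decrypt each letter (c - k) mod 26:
  P(15) - I(8) = (15-8) mod 26 = 7 = H
  N(13) - F(5) = (13-5) mod 26 = 8 = I
  B(1) - Y(24) = (1-24) mod 26 = 3 = D
  P(15) - M(12) = (15-12) mod 26 = 3 = D
  M(12) - I(8) = (12-8) mod 26 = 4 = E
  S(18) - F(5) = (18-5) mod 26 = 13 = N
Plaintext: HIDDEN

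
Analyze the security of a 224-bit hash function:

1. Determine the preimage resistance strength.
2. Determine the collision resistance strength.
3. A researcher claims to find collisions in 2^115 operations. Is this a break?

Step 1: Preimage resistance requires brute-force of 2^224 operations.
Step 2: Collision resistance (birthday bound) = 2^(224/2) = 2^112.
Step 3: The claimed attack costs 2^115 operations.
Step 4: Since 2^115 >= 2^112, the claimed attack is no faster than the generic birthday attack, so this does not break collision resistance.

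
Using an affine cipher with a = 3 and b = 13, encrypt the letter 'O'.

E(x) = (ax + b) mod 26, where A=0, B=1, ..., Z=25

Step 1: Convert 'O' to number: x = 14.
Step 2: E(14) = (3 * 14 + 13) mod 26 = 55 mod 26 = 3.
Step 3: Convert 3 back to letter: D.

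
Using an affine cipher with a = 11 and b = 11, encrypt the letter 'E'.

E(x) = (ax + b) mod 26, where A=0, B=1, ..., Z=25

Step 1: Convert 'E' to number: x = 4.
Step 2: E(4) = (11 * 4 + 11) mod 26 = 55 mod 26 = 3.
Step 3: Convert 3 back to letter: D.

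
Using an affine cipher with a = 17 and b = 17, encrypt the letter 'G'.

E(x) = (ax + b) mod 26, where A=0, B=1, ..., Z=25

Step 1: Convert 'G' to number: x = 6.
Step 2: E(6) = (17 * 6 + 17) mod 26 = 119 mod 26 = 15.
Step 3: Convert 15 back to letter: P.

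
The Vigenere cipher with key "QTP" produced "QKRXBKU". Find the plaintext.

Step 1: Extend key: QTPQTPQ
Step 2: Decrypt each letter (c - k) mod 26:
  Q(16) - Q(16) = (16-16) mod 26 = 0 = A
  K(10) - T(19) = (10-19) mod 26 = 17 = R
  R(17) - P(15) = (17-15) mod 26 = 2 = C
  X(23) - Q(16) = (23-16) mod 26 = 7 = H
  B(1) - T(19) = (1-19) mod 26 = 8 = I
  K(10) - P(15) = (10-15) mod 26 = 21 = V
  U(20) - Q(16) = (20-16) mod 26 = 4 = E
Plaintext: ARCHIVE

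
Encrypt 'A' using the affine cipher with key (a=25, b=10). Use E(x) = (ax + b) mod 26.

Step 1: Convert 'A' to number: x = 0.
Step 2: E(0) = (25 * 0 + 10) mod 26 = 10 mod 26 = 10.
Step 3: Convert 10 back to letter: K.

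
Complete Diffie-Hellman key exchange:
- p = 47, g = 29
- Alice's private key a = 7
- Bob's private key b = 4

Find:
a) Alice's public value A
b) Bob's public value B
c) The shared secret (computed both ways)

Step 1: A = g^a mod p = 29^7 mod 47 = 41.
Step 2: B = g^b mod p = 29^4 mod 47 = 25.
Step 3: Alice computes s = B^a mod p = 25^7 mod 47 = 27.
Step 4: Bob computes s = A^b mod p = 41^4 mod 47 = 27.
Both sides agree: shared secret = 27.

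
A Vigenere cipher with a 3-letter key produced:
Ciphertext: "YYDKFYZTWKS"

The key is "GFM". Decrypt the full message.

Step 1: Key 'GFM' has length 3. Extended key: GFMGFMGFMGF
Step 2: Decrypt each position:
  Y(24) - G(6) = 18 = S
  Y(24) - F(5) = 19 = T
  D(3) - M(12) = 17 = R
  K(10) - G(6) = 4 = E
  F(5) - F(5) = 0 = A
  Y(24) - M(12) = 12 = M
  Z(25) - G(6) = 19 = T
  T(19) - F(5) = 14 = O
  W(22) - M(12) = 10 = K
  K(10) - G(6) = 4 = E
  S(18) - F(5) = 13 = N
Plaintext: STREAMTOKEN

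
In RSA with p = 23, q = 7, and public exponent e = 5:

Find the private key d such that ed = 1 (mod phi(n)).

Step 1: n = 23 * 7 = 161.
Step 2: phi(n) = 22 * 6 = 132.
Step 3: Find d such that 5 * d = 1 (mod 132).
Step 4: d = 5^(-1) mod 132 = 53.
Verification: 5 * 53 = 265 = 2 * 132 + 1.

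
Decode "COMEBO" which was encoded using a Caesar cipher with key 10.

Step 1: Reverse the shift by subtracting 10 from each letter position.
  C (position 2) -> position (2-10) mod 26 = 18 -> S
  O (position 14) -> position (14-10) mod 26 = 4 -> E
  M (position 12) -> position (12-10) mod 26 = 2 -> C
  E (position 4) -> position (4-10) mod 26 = 20 -> U
  B (position 1) -> position (1-10) mod 26 = 17 -> R
  O (position 14) -> position (14-10) mod 26 = 4 -> E
Decrypted message: SECURE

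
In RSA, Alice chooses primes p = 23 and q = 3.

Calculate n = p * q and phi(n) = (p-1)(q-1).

Step 1: n = p * q = 23 * 3 = 69.
Step 2: phi(n) = (p-1)(q-1) = 22 * 2 = 44.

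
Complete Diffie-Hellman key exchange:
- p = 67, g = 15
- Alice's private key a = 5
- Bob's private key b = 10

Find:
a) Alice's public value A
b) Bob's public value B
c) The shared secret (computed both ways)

Step 1: A = g^a mod p = 15^5 mod 67 = 64.
Step 2: B = g^b mod p = 15^10 mod 67 = 9.
Step 3: Alice computes s = B^a mod p = 9^5 mod 67 = 22.
Step 4: Bob computes s = A^b mod p = 64^10 mod 67 = 22.
Both sides agree: shared secret = 22.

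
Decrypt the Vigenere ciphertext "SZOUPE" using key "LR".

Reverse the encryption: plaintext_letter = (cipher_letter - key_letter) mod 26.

Step 1: Extend key: LRLRLR
Step 2: Decrypt each letter (c - k) mod 26:
  S(18) - L(11) = (18-11) mod 26 = 7 = H
  Z(25) - R(17) = (25-17) mod 26 = 8 = I
  O(14) - L(11) = (14-11) mod 26 = 3 = D
  U(20) - R(17) = (20-17) mod 26 = 3 = D
  P(15) - L(11) = (15-11) mod 26 = 4 = E
  E(4) - R(17) = (4-17) mod 26 = 13 = N
Plaintext: HIDDEN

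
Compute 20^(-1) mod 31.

Step 1: We need x such that 20 * x = 1 (mod 31).
Step 2: Using the extended Euclidean algorithm or trial:
  20 * 14 = 280 = 9 * 31 + 1.
Step 3: Since 280 mod 31 = 1, the inverse is x = 14.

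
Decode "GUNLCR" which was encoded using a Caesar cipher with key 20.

Step 1: Reverse the shift by subtracting 20 from each letter position.
  G (position 6) -> position (6-20) mod 26 = 12 -> M
  U (position 20) -> position (20-20) mod 26 = 0 -> A
  N (position 13) -> position (13-20) mod 26 = 19 -> T
  L (position 11) -> position (11-20) mod 26 = 17 -> R
  C (position 2) -> position (2-20) mod 26 = 8 -> I
  R (position 17) -> position (17-20) mod 26 = 23 -> X
Decrypted message: MATRIX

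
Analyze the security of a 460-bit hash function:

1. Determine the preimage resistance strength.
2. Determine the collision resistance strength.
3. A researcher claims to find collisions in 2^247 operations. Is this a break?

Step 1: Preimage resistance requires brute-force of 2^460 operations.
Step 2: Collision resistance (birthday bound) = 2^(460/2) = 2^230.
Step 3: The claimed attack costs 2^247 operations.
Step 4: Since 2^247 >= 2^230, the claimed attack is no faster than the generic birthday attack, so this does not break collision resistance.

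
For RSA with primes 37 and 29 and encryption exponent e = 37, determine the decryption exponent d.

Step 1: n = 37 * 29 = 1073.
Step 2: phi(n) = 36 * 28 = 1008.
Step 3: Find d such that 37 * d = 1 (mod 1008).
Step 4: d = 37^(-1) mod 1008 = 109.
Verification: 37 * 109 = 4033 = 4 * 1008 + 1.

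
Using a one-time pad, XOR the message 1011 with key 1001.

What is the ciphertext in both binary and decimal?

Step 1: Write out the XOR operation bit by bit:
  Message: 1011
  Key:     1001
  XOR:     0010
Step 2: Convert to decimal: 0010 = 2.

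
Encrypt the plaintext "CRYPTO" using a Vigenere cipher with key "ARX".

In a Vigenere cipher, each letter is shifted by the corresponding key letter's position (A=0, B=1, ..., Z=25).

Step 1: Repeat key to match plaintext length:
  Plaintext: CRYPTO
  Key:       ARXARX
Step 2: Encrypt each letter:
  C(2) + A(0) = (2+0) mod 26 = 2 = C
  R(17) + R(17) = (17+17) mod 26 = 8 = I
  Y(24) + X(23) = (24+23) mod 26 = 21 = V
  P(15) + A(0) = (15+0) mod 26 = 15 = P
  T(19) + R(17) = (19+17) mod 26 = 10 = K
  O(14) + X(23) = (14+23) mod 26 = 11 = L
Ciphertext: CIVPKL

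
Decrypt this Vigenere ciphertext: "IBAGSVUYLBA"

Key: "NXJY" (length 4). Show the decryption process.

Step 1: Key 'NXJY' has length 4. Extended key: NXJYNXJYNXJ
Step 2: Decrypt each position:
  I(8) - N(13) = 21 = V
  B(1) - X(23) = 4 = E
  A(0) - J(9) = 17 = R
  G(6) - Y(24) = 8 = I
  S(18) - N(13) = 5 = F
  V(21) - X(23) = 24 = Y
  U(20) - J(9) = 11 = L
  Y(24) - Y(24) = 0 = A
  L(11) - N(13) = 24 = Y
  B(1) - X(23) = 4 = E
  A(0) - J(9) = 17 = R
Plaintext: VERIFYLAYER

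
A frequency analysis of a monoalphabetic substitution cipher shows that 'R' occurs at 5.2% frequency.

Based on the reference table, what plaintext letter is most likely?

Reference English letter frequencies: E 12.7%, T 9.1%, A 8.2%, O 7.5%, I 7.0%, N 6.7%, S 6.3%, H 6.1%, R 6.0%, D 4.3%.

Step 1: The observed frequency is 5.2%.
Step 2: Compare with English frequencies:
  E: 12.7% (difference: 7.5%)
  T: 9.1% (difference: 3.9%)
  A: 8.2% (difference: 3.0%)
  O: 7.5% (difference: 2.3%)
  I: 7.0% (difference: 1.8%)
  N: 6.7% (difference: 1.5%)
  S: 6.3% (difference: 1.1%)
  H: 6.1% (difference: 0.9%)
  R: 6.0% (difference: 0.8%) <-- closest
  D: 4.3% (difference: 0.9%)
Step 3: 'R' most likely represents 'R' (frequency 6.0%).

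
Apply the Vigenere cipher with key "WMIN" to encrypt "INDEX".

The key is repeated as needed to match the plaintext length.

Step 1: Repeat key to match plaintext length:
  Plaintext: INDEX
  Key:       WMINW
Step 2: Encrypt each letter:
  I(8) + W(22) = (8+22) mod 26 = 4 = E
  N(13) + M(12) = (13+12) mod 26 = 25 = Z
  D(3) + I(8) = (3+8) mod 26 = 11 = L
  E(4) + N(13) = (4+13) mod 26 = 17 = R
  X(23) + W(22) = (23+22) mod 26 = 19 = T
Ciphertext: EZLRT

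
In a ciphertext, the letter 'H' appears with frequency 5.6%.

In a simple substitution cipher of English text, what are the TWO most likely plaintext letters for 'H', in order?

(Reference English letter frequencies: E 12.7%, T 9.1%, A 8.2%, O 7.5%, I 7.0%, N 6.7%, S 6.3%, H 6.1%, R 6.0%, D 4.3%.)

Step 1: Observed frequency of 'H' is 5.6%.
Step 2: Compute distances to each reference frequency and sort:
  R (6.0%): difference = 0.4% <-- BEST
  H (6.1%): difference = 0.5% <-- RUNNER-UP
  S (6.3%): difference = 0.7%
  N (6.7%): difference = 1.1%
  D (4.3%): difference = 1.3%
Step 3: Most likely is 'R' (6.0%, diff 0.4%); second most likely is 'H' (6.1%, diff 0.5%).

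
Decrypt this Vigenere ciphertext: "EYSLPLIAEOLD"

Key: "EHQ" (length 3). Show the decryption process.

Step 1: Key 'EHQ' has length 3. Extended key: EHQEHQEHQEHQ
Step 2: Decrypt each position:
  E(4) - E(4) = 0 = A
  Y(24) - H(7) = 17 = R
  S(18) - Q(16) = 2 = C
  L(11) - E(4) = 7 = H
  P(15) - H(7) = 8 = I
  L(11) - Q(16) = 21 = V
  I(8) - E(4) = 4 = E
  A(0) - H(7) = 19 = T
  E(4) - Q(16) = 14 = O
  O(14) - E(4) = 10 = K
  L(11) - H(7) = 4 = E
  D(3) - Q(16) = 13 = N
Plaintext: ARCHIVETOKEN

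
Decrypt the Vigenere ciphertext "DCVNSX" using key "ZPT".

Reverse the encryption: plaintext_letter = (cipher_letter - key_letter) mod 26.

Step 1: Extend key: ZPTZPT
Step 2: Decrypt each letter (c - k) mod 26:
  D(3) - Z(25) = (3-25) mod 26 = 4 = E
  C(2) - P(15) = (2-15) mod 26 = 13 = N
  V(21) - T(19) = (21-19) mod 26 = 2 = C
  N(13) - Z(25) = (13-25) mod 26 = 14 = O
  S(18) - P(15) = (18-15) mod 26 = 3 = D
  X(23) - T(19) = (23-19) mod 26 = 4 = E
Plaintext: ENCODE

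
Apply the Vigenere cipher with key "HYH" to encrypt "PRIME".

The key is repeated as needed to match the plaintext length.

Step 1: Repeat key to match plaintext length:
  Plaintext: PRIME
  Key:       HYHHY
Step 2: Encrypt each letter:
  P(15) + H(7) = (15+7) mod 26 = 22 = W
  R(17) + Y(24) = (17+24) mod 26 = 15 = P
  I(8) + H(7) = (8+7) mod 26 = 15 = P
  M(12) + H(7) = (12+7) mod 26 = 19 = T
  E(4) + Y(24) = (4+24) mod 26 = 2 = C
Ciphertext: WPPTC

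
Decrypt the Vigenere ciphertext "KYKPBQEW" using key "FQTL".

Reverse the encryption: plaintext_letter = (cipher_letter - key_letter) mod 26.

Step 1: Extend key: FQTLFQTL
Step 2: Decrypt each letter (c - k) mod 26:
  K(10) - F(5) = (10-5) mod 26 = 5 = F
  Y(24) - Q(16) = (24-16) mod 26 = 8 = I
  K(10) - T(19) = (10-19) mod 26 = 17 = R
  P(15) - L(11) = (15-11) mod 26 = 4 = E
  B(1) - F(5) = (1-5) mod 26 = 22 = W
  Q(16) - Q(16) = (16-16) mod 26 = 0 = A
  E(4) - T(19) = (4-19) mod 26 = 11 = L
  W(22) - L(11) = (22-11) mod 26 = 11 = L
Plaintext: FIREWALL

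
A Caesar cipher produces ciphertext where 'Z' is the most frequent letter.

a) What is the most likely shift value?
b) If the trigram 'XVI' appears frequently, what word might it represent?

Step 1: In English, 'E' is the most frequent letter (12.7%).
Step 2: The most frequent ciphertext letter is 'Z' (position 25).
Step 3: Shift = (25 - 4) mod 26 = 21.
Step 4: Decrypt 'XVI' by shifting back 21:
  X -> C
  V -> A
  I -> N
Step 5: 'XVI' decrypts to 'CAN'.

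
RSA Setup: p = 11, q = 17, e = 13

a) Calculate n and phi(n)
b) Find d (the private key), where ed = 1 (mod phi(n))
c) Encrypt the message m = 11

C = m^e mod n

Step 1: n = 11 * 17 = 187.
Step 2: phi(n) = (11-1)(17-1) = 10 * 16 = 160.
Step 3: Find d = 13^(-1) mod 160 = 37.
  Verify: 13 * 37 = 481 = 1 (mod 160).
Step 4: C = 11^13 mod 187 = 143.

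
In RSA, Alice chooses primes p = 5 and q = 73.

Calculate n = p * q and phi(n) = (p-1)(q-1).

Step 1: n = p * q = 5 * 73 = 365.
Step 2: phi(n) = (p-1)(q-1) = 4 * 72 = 288.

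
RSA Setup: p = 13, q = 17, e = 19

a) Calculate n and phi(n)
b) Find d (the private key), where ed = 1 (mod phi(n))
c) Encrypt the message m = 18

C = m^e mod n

Step 1: n = 13 * 17 = 221.
Step 2: phi(n) = (13-1)(17-1) = 12 * 16 = 192.
Step 3: Find d = 19^(-1) mod 192 = 91.
  Verify: 19 * 91 = 1729 = 1 (mod 192).
Step 4: C = 18^19 mod 221 = 86.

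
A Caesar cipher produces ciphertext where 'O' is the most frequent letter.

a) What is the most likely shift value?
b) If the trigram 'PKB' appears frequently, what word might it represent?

Step 1: In English, 'E' is the most frequent letter (12.7%).
Step 2: The most frequent ciphertext letter is 'O' (position 14).
Step 3: Shift = (14 - 4) mod 26 = 10.
Step 4: Decrypt 'PKB' by shifting back 10:
  P -> F
  K -> A
  B -> R
Step 5: 'PKB' decrypts to 'FAR'.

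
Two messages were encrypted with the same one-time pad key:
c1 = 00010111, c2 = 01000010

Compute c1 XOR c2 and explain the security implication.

Step 1: c1 XOR c2 = (m1 XOR k) XOR (m2 XOR k).
Step 2: By XOR associativity/commutativity: = m1 XOR m2 XOR k XOR k = m1 XOR m2.
Step 3: 00010111 XOR 01000010 = 01010101 = 85.
Step 4: The key cancels out! An attacker learns m1 XOR m2 = 85, revealing the relationship between plaintexts.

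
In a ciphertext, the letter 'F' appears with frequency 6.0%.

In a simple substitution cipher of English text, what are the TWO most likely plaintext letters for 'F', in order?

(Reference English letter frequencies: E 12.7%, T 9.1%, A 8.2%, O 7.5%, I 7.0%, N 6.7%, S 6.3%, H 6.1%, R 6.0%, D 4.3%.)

Step 1: Observed frequency of 'F' is 6.0%.
Step 2: Compute distances to each reference frequency and sort:
  R (6.0%): difference = 0.0% <-- BEST
  H (6.1%): difference = 0.1% <-- RUNNER-UP
  S (6.3%): difference = 0.3%
  N (6.7%): difference = 0.7%
  I (7.0%): difference = 1.0%
Step 3: Most likely is 'R' (6.0%, diff 0.0%); second most likely is 'H' (6.1%, diff 0.1%).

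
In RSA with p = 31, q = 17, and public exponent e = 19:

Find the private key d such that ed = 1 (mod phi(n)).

Step 1: n = 31 * 17 = 527.
Step 2: phi(n) = 30 * 16 = 480.
Step 3: Find d such that 19 * d = 1 (mod 480).
Step 4: d = 19^(-1) mod 480 = 379.
Verification: 19 * 379 = 7201 = 15 * 480 + 1.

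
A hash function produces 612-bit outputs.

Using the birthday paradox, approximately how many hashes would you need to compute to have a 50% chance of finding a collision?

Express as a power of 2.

Step 1: The birthday paradox gives collision probability ~50% after sqrt(2^n) = 2^(n/2) hashes.
Step 2: For 612-bit output: 2^(612/2) = 2^306.
Step 3: Approximately 2^306 hash computations needed.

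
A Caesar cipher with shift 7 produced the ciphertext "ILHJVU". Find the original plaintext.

Step 1: Reverse the shift by subtracting 7 from each letter position.
  I (position 8) -> position (8-7) mod 26 = 1 -> B
  L (position 11) -> position (11-7) mod 26 = 4 -> E
  H (position 7) -> position (7-7) mod 26 = 0 -> A
  J (position 9) -> position (9-7) mod 26 = 2 -> C
  V (position 21) -> position (21-7) mod 26 = 14 -> O
  U (position 20) -> position (20-7) mod 26 = 13 -> N
Decrypted message: BEACON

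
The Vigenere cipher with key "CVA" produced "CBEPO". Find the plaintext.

Step 1: Extend key: CVACV
Step 2: Decrypt each letter (c - k) mod 26:
  C(2) - C(2) = (2-2) mod 26 = 0 = A
  B(1) - V(21) = (1-21) mod 26 = 6 = G
  E(4) - A(0) = (4-0) mod 26 = 4 = E
  P(15) - C(2) = (15-2) mod 26 = 13 = N
  O(14) - V(21) = (14-21) mod 26 = 19 = T
Plaintext: AGENT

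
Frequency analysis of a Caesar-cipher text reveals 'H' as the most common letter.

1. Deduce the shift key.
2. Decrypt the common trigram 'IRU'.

Step 1: In English, 'E' is the most frequent letter (12.7%).
Step 2: The most frequent ciphertext letter is 'H' (position 7).
Step 3: Shift = (7 - 4) mod 26 = 3.
Step 4: Decrypt 'IRU' by shifting back 3:
  I -> F
  R -> O
  U -> R
Step 5: 'IRU' decrypts to 'FOR'.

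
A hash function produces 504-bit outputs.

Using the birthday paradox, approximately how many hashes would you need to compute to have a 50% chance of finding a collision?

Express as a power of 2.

Step 1: The birthday paradox gives collision probability ~50% after sqrt(2^n) = 2^(n/2) hashes.
Step 2: For 504-bit output: 2^(504/2) = 2^252.
Step 3: Approximately 2^252 hash computations needed.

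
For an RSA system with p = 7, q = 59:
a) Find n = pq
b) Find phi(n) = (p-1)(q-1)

Step 1: n = p * q = 7 * 59 = 413.
Step 2: phi(n) = (p-1)(q-1) = 6 * 58 = 348.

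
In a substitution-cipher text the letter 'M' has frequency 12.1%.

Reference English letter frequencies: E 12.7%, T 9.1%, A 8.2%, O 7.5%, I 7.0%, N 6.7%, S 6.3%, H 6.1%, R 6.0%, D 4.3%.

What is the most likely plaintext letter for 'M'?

Step 1: The observed frequency is 12.1%.
Step 2: Compare with English frequencies:
  E: 12.7% (difference: 0.6%) <-- closest
  T: 9.1% (difference: 3.0%)
  A: 8.2% (difference: 3.9%)
  O: 7.5% (difference: 4.6%)
  I: 7.0% (difference: 5.1%)
  N: 6.7% (difference: 5.4%)
  S: 6.3% (difference: 5.8%)
  H: 6.1% (difference: 6.0%)
  R: 6.0% (difference: 6.1%)
  D: 4.3% (difference: 7.8%)
Step 3: 'M' most likely represents 'E' (frequency 12.7%).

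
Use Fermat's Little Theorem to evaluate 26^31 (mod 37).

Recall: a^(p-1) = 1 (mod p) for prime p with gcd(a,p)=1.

Step 1: Since 37 is prime, by Fermat's Little Theorem: 26^36 = 1 (mod 37).
Step 2: Reduce exponent: 31 mod 36 = 31.
Step 3: So 26^31 = 26^31 (mod 37).
Step 4: 26^31 mod 37 = 26.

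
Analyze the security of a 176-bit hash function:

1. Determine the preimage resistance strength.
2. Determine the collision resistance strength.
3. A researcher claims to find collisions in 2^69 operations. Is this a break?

Step 1: Preimage resistance requires brute-force of 2^176 operations.
Step 2: Collision resistance (birthday bound) = 2^(176/2) = 2^88.
Step 3: The claimed attack costs 2^69 operations.
Step 4: Since 2^69 < 2^88, the claimed attack beats the generic birthday bound, so collision resistance is broken.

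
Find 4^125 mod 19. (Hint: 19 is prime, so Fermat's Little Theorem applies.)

Step 1: Since 19 is prime, by Fermat's Little Theorem: 4^18 = 1 (mod 19).
Step 2: Reduce exponent: 125 mod 18 = 17.
Step 3: So 4^125 = 4^17 (mod 19).
Step 4: 4^17 mod 19 = 5.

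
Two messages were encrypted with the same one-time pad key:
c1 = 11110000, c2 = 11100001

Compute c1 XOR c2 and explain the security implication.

Step 1: c1 XOR c2 = (m1 XOR k) XOR (m2 XOR k).
Step 2: By XOR associativity/commutativity: = m1 XOR m2 XOR k XOR k = m1 XOR m2.
Step 3: 11110000 XOR 11100001 = 00010001 = 17.
Step 4: The key cancels out! An attacker learns m1 XOR m2 = 17, revealing the relationship between plaintexts.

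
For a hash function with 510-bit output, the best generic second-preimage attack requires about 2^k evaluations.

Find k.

Step 1: The hash has a 510-bit output.
Step 2: Second-preimage resistance means: given a specific input x, it should be infeasible to find a different y with h(y) = h(x).
With a 510-bit output, a generic search for a second preimage costs about 2^510 evaluations (each trial matches the fixed target with probability 2^-510).
Step 3: Security level = 510 bits.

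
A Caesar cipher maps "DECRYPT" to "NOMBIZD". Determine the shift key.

Step 1: Compare first letters: D (position 3) -> N (position 13).
Step 2: Shift = (13 - 3) mod 26 = 10.
The shift value is 10.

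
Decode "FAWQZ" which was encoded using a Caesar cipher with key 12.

Step 1: Reverse the shift by subtracting 12 from each letter position.
  F (position 5) -> position (5-12) mod 26 = 19 -> T
  A (position 0) -> position (0-12) mod 26 = 14 -> O
  W (position 22) -> position (22-12) mod 26 = 10 -> K
  Q (position 16) -> position (16-12) mod 26 = 4 -> E
  Z (position 25) -> position (25-12) mod 26 = 13 -> N
Decrypted message: TOKEN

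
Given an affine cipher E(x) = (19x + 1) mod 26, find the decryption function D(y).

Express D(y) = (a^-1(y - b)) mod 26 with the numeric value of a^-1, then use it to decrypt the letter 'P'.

Step 1: Find a^-1, the modular inverse of 19 mod 26.
Step 2: We need 19 * a^-1 = 1 (mod 26).
Step 3: 19 * 11 = 209 = 8 * 26 + 1, so a^-1 = 11.
Step 4: D(y) = 11(y - 1) mod 26.
Step 5: Apply to 'P' (y = 15): D(15) = 11 * (15 - 1) mod 26 = 11 * 14 mod 26 = 24 -> 'Y'.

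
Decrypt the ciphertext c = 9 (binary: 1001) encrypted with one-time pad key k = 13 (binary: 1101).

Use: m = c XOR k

Step 1: XOR ciphertext with key:
  Ciphertext: 1001
  Key:        1101
  XOR:        0100
Step 2: Plaintext = 0100 = 4 in decimal.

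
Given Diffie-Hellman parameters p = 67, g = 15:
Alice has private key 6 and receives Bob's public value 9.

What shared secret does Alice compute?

Step 1: s = B^a mod p = 9^6 mod 67.
  9^1 mod 67 = 9
  9^2 mod 67 = (9 * 9) mod 67 = 14
  9^3 mod 67 = (14 * 9) mod 67 = 59
  9^4 mod 67 = (59 * 9) mod 67 = 62
  9^5 mod 67 = (62 * 9) mod 67 = 22
  9^6 mod 67 = (22 * 9) mod 67 = 64
Result: shared secret = 64.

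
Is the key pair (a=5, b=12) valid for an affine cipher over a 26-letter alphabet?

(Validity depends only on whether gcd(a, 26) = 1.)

Step 1: Compute gcd(5, 26).
Step 2: gcd(5, 26) = 1.
Since gcd = 1, 5 is coprime with 26, so it is a valid key.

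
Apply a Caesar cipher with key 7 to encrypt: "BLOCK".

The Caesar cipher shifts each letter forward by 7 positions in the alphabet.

Step 1: For each letter, shift forward by 7 positions (mod 26).
  B (position 1) -> position (1+7) mod 26 = 8 -> I
  L (position 11) -> position (11+7) mod 26 = 18 -> S
  O (position 14) -> position (14+7) mod 26 = 21 -> V
  C (position 2) -> position (2+7) mod 26 = 9 -> J
  K (position 10) -> position (10+7) mod 26 = 17 -> R
Result: ISVJR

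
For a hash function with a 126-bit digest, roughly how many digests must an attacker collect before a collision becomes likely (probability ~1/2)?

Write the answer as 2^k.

Step 1: The birthday paradox gives collision probability ~50% after sqrt(2^n) = 2^(n/2) hashes.
Step 2: For 126-bit output: 2^(126/2) = 2^63.
Step 3: Approximately 2^63 hash computations needed.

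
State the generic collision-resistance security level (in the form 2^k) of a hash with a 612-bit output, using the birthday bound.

Step 1: The birthday paradox gives collision probability ~50% after sqrt(2^n) = 2^(n/2) hashes.
Step 2: For 612-bit output: 2^(612/2) = 2^306.
Step 3: Approximately 2^306 hash computations needed.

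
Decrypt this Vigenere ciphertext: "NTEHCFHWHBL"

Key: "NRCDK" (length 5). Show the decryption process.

Step 1: Key 'NRCDK' has length 5. Extended key: NRCDKNRCDKN
Step 2: Decrypt each position:
  N(13) - N(13) = 0 = A
  T(19) - R(17) = 2 = C
  E(4) - C(2) = 2 = C
  H(7) - D(3) = 4 = E
  C(2) - K(10) = 18 = S
  F(5) - N(13) = 18 = S
  H(7) - R(17) = 16 = Q
  W(22) - C(2) = 20 = U
  H(7) - D(3) = 4 = E
  B(1) - K(10) = 17 = R
  L(11) - N(13) = 24 = Y
Plaintext: ACCESSQUERY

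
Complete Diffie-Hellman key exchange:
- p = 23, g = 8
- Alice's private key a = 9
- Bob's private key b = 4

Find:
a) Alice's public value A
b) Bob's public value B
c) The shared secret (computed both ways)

Step 1: A = g^a mod p = 8^9 mod 23 = 9.
Step 2: B = g^b mod p = 8^4 mod 23 = 2.
Step 3: Alice computes s = B^a mod p = 2^9 mod 23 = 6.
Step 4: Bob computes s = A^b mod p = 9^4 mod 23 = 6.
Both sides agree: shared secret = 6.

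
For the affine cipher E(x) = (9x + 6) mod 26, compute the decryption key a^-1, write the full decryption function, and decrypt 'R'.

Step 1: Find a^-1, the modular inverse of 9 mod 26.
Step 2: We need 9 * a^-1 = 1 (mod 26).
Step 3: 9 * 3 = 27 = 1 * 26 + 1, so a^-1 = 3.
Step 4: D(y) = 3(y - 6) mod 26.
Step 5: Apply to 'R' (y = 17): D(17) = 3 * (17 - 6) mod 26 = 3 * 11 mod 26 = 7 -> 'H'.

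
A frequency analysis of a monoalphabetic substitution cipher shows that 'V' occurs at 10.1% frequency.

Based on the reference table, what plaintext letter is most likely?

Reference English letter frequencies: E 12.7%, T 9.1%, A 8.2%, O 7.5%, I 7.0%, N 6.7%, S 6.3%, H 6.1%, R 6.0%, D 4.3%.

Step 1: The observed frequency is 10.1%.
Step 2: Compare with English frequencies:
  E: 12.7% (difference: 2.6%)
  T: 9.1% (difference: 1.0%) <-- closest
  A: 8.2% (difference: 1.9%)
  O: 7.5% (difference: 2.6%)
  I: 7.0% (difference: 3.1%)
  N: 6.7% (difference: 3.4%)
  S: 6.3% (difference: 3.8%)
  H: 6.1% (difference: 4.0%)
  R: 6.0% (difference: 4.1%)
  D: 4.3% (difference: 5.8%)
Step 3: 'V' most likely represents 'T' (frequency 9.1%).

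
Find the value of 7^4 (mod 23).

Step 1: Compute 7^4 mod 23 step by step, reducing modulo 23 at each step.
  7^1 mod 23 = 7
  7^2 mod 23 = (7 * 7) mod 23 = 3
  7^3 mod 23 = (3 * 7) mod 23 = 21
  7^4 mod 23 = (21 * 7) mod 23 = 9
Step 2: Result = 9.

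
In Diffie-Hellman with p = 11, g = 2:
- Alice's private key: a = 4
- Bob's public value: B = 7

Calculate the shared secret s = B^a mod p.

Step 1: s = B^a mod p = 7^4 mod 11.
  7^1 mod 11 = 7
  7^2 mod 11 = (7 * 7) mod 11 = 5
  7^3 mod 11 = (5 * 7) mod 11 = 2
  7^4 mod 11 = (2 * 7) mod 11 = 3
Result: shared secret = 3.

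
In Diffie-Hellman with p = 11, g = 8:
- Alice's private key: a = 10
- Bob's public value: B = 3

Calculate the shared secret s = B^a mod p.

Step 1: s = B^a mod p = 3^10 mod 11.
  3^1 mod 11 = 3
  3^2 mod 11 = (3 * 3) mod 11 = 9
  3^3 mod 11 = (9 * 3) mod 11 = 5
  3^4 mod 11 = (5 * 3) mod 11 = 4
  3^5 mod 11 = (4 * 3) mod 11 = 1
  3^6 mod 11 = (1 * 3) mod 11 = 3
  3^7 mod 11 = (3 * 3) mod 11 = 9
  3^8 mod 11 = (9 * 3) mod 11 = 5
  3^9 mod 11 = (5 * 3) mod 11 = 4
  3^10 mod 11 = (4 * 3) mod 11 = 1
Result: shared secret = 1.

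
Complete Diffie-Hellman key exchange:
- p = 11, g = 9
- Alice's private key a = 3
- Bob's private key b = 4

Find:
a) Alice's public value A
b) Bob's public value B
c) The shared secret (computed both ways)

Step 1: A = g^a mod p = 9^3 mod 11 = 3.
Step 2: B = g^b mod p = 9^4 mod 11 = 5.
Step 3: Alice computes s = B^a mod p = 5^3 mod 11 = 4.
Step 4: Bob computes s = A^b mod p = 3^4 mod 11 = 4.
Both sides agree: shared secret = 4.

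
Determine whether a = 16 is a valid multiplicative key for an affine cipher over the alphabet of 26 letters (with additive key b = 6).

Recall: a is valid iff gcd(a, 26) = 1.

Step 1: Compute gcd(16, 26).
Step 2: gcd(16, 26) = 2.
Since gcd = 2 != 1, 16 shares a common factor with 26, so it cannot be used.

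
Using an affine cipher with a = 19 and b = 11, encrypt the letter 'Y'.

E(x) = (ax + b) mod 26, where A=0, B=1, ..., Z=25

Step 1: Convert 'Y' to number: x = 24.
Step 2: E(24) = (19 * 24 + 11) mod 26 = 467 mod 26 = 25.
Step 3: Convert 25 back to letter: Z.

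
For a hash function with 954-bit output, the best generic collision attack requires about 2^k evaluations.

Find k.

Step 1: The hash has a 954-bit output.
Step 2: Collision resistance means it should be infeasible to find any x != y with h(x) = h(y).
By the birthday bound, a generic collision search succeeds after about sqrt(2^954) = 2^(954/2) = 2^477 evaluations.
Step 3: Security level = 477 bits.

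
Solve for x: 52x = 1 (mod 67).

Step 1: We need x such that 52 * x = 1 (mod 67).
Step 2: Using the extended Euclidean algorithm or trial:
  52 * 58 = 3016 = 45 * 67 + 1.
Step 3: Since 3016 mod 67 = 1, the inverse is x = 58.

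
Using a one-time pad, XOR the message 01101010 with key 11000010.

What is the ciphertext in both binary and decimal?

Step 1: Write out the XOR operation bit by bit:
  Message: 01101010
  Key:     11000010
  XOR:     10101000
Step 2: Convert to decimal: 10101000 = 168.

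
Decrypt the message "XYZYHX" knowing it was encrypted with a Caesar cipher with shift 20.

Step 1: Reverse the shift by subtracting 20 from each letter position.
  X (position 23) -> position (23-20) mod 26 = 3 -> D
  Y (position 24) -> position (24-20) mod 26 = 4 -> E
  Z (position 25) -> position (25-20) mod 26 = 5 -> F
  Y (position 24) -> position (24-20) mod 26 = 4 -> E
  H (position 7) -> position (7-20) mod 26 = 13 -> N
  X (position 23) -> position (23-20) mod 26 = 3 -> D
Decrypted message: DEFEND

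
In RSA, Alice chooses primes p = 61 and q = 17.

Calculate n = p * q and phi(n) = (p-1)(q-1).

Step 1: n = p * q = 61 * 17 = 1037.
Step 2: phi(n) = (p-1)(q-1) = 60 * 16 = 960.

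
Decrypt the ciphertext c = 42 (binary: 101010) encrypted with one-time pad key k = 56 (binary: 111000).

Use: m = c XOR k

Step 1: XOR ciphertext with key:
  Ciphertext: 101010
  Key:        111000
  XOR:        010010
Step 2: Plaintext = 010010 = 18 in decimal.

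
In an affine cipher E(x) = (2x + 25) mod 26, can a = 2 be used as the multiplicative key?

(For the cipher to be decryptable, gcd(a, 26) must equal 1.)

Step 1: Compute gcd(2, 26).
Step 2: gcd(2, 26) = 2.
Since gcd = 2 != 1, 2 shares a common factor with 26, so it cannot be used.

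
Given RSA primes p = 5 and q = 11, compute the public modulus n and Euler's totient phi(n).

Step 1: n = p * q = 5 * 11 = 55.
Step 2: phi(n) = (p-1)(q-1) = 4 * 10 = 40.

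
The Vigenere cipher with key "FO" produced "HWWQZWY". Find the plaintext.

Step 1: Extend key: FOFOFOF
Step 2: Decrypt each letter (c - k) mod 26:
  H(7) - F(5) = (7-5) mod 26 = 2 = C
  W(22) - O(14) = (22-14) mod 26 = 8 = I
  W(22) - F(5) = (22-5) mod 26 = 17 = R
  Q(16) - O(14) = (16-14) mod 26 = 2 = C
  Z(25) - F(5) = (25-5) mod 26 = 20 = U
  W(22) - O(14) = (22-14) mod 26 = 8 = I
  Y(24) - F(5) = (24-5) mod 26 = 19 = T
Plaintext: CIRCUIT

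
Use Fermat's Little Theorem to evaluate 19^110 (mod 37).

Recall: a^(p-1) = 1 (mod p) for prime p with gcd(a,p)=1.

Step 1: Since 37 is prime, by Fermat's Little Theorem: 19^36 = 1 (mod 37).
Step 2: Reduce exponent: 110 mod 36 = 2.
Step 3: So 19^110 = 19^2 (mod 37).
Step 4: 19^2 mod 37 = 28.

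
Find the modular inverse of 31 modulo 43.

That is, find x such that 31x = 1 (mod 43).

Step 1: We need x such that 31 * x = 1 (mod 43).
Step 2: Using the extended Euclidean algorithm or trial:
  31 * 25 = 775 = 18 * 43 + 1.
Step 3: Since 775 mod 43 = 1, the inverse is x = 25.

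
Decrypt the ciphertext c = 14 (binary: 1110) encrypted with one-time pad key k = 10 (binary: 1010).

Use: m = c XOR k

Step 1: XOR ciphertext with key:
  Ciphertext: 1110
  Key:        1010
  XOR:        0100
Step 2: Plaintext = 0100 = 4 in decimal.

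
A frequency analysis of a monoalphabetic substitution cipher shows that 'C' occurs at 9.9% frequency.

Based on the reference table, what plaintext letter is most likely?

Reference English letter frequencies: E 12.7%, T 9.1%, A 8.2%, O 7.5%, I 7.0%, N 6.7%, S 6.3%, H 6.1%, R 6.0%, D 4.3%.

Step 1: The observed frequency is 9.9%.
Step 2: Compare with English frequencies:
  E: 12.7% (difference: 2.8%)
  T: 9.1% (difference: 0.8%) <-- closest
  A: 8.2% (difference: 1.7%)
  O: 7.5% (difference: 2.4%)
  I: 7.0% (difference: 2.9%)
  N: 6.7% (difference: 3.2%)
  S: 6.3% (difference: 3.6%)
  H: 6.1% (difference: 3.8%)
  R: 6.0% (difference: 3.9%)
  D: 4.3% (difference: 5.6%)
Step 3: 'C' most likely represents 'T' (frequency 9.1%).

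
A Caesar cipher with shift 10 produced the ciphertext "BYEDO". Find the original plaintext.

Step 1: Reverse the shift by subtracting 10 from each letter position.
  B (position 1) -> position (1-10) mod 26 = 17 -> R
  Y (position 24) -> position (24-10) mod 26 = 14 -> O
  E (position 4) -> position (4-10) mod 26 = 20 -> U
  D (position 3) -> position (3-10) mod 26 = 19 -> T
  O (position 14) -> position (14-10) mod 26 = 4 -> E
Decrypted message: ROUTE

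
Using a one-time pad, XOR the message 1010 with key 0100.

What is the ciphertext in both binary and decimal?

Step 1: Write out the XOR operation bit by bit:
  Message: 1010
  Key:     0100
  XOR:     1110
Step 2: Convert to decimal: 1110 = 14.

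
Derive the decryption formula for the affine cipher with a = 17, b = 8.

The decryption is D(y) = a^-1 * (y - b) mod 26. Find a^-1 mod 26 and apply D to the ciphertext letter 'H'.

Step 1: Find a^-1, the modular inverse of 17 mod 26.
Step 2: We need 17 * a^-1 = 1 (mod 26).
Step 3: 17 * 23 = 391 = 15 * 26 + 1, so a^-1 = 23.
Step 4: D(y) = 23(y - 8) mod 26.
Step 5: Apply to 'H' (y = 7): D(7) = 23 * (7 - 8) mod 26 = 23 * -1 mod 26 = 3 -> 'D'.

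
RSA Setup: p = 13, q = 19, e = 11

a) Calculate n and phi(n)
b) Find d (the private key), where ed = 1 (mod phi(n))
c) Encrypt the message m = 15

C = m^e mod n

Step 1: n = 13 * 19 = 247.
Step 2: phi(n) = (13-1)(19-1) = 12 * 18 = 216.
Step 3: Find d = 11^(-1) mod 216 = 59.
  Verify: 11 * 59 = 649 = 1 (mod 216).
Step 4: C = 15^11 mod 247 = 98.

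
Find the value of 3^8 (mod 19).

Step 1: Compute 3^8 mod 19 step by step, reducing modulo 19 at each step.
  3^1 mod 19 = 3
  3^2 mod 19 = (3 * 3) mod 19 = 9
  3^3 mod 19 = (9 * 3) mod 19 = 8
  3^4 mod 19 = (8 * 3) mod 19 = 5
  3^5 mod 19 = (5 * 3) mod 19 = 15
  3^6 mod 19 = (15 * 3) mod 19 = 7
  3^7 mod 19 = (7 * 3) mod 19 = 2
  3^8 mod 19 = (2 * 3) mod 19 = 6
Step 2: Result = 6.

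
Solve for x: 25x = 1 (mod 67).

Step 1: We need x such that 25 * x = 1 (mod 67).
Step 2: Using the extended Euclidean algorithm or trial:
  25 * 59 = 1475 = 22 * 67 + 1.
Step 3: Since 1475 mod 67 = 1, the inverse is x = 59.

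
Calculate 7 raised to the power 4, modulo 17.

Step 1: Compute 7^4 mod 17 step by step, reducing modulo 17 at each step.
  7^1 mod 17 = 7
  7^2 mod 17 = (7 * 7) mod 17 = 15
  7^3 mod 17 = (15 * 7) mod 17 = 3
  7^4 mod 17 = (3 * 7) mod 17 = 4
Step 2: Result = 4.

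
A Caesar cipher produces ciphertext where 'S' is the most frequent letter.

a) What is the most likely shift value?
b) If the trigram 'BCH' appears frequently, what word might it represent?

Step 1: In English, 'E' is the most frequent letter (12.7%).
Step 2: The most frequent ciphertext letter is 'S' (position 18).
Step 3: Shift = (18 - 4) mod 26 = 14.
Step 4: Decrypt 'BCH' by shifting back 14:
  B -> N
  C -> O
  H -> T
Step 5: 'BCH' decrypts to 'NOT'.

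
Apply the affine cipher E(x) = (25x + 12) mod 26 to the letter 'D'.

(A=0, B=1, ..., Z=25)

Step 1: Convert 'D' to number: x = 3.
Step 2: E(3) = (25 * 3 + 12) mod 26 = 87 mod 26 = 9.
Step 3: Convert 9 back to letter: J.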